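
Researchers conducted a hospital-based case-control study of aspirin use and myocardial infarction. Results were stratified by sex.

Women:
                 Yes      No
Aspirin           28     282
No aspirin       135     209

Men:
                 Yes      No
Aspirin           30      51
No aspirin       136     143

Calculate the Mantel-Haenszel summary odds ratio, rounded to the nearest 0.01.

OR_MH = Σ(aᵢdᵢ/nᵢ) / Σ(bᵢcᵢ/nᵢ), where nᵢ is the stratum total.
Stratum 1 (Women): n = 654; a·d/n = 28·209/654 = 8.9480; b·c/n = 282·135/654 = 58.2110
Stratum 2 (Men): n = 360; a·d/n = 30·143/360 = 11.9167; b·c/n = 51·136/360 = 19.2667
OR_MH = (8.9480 + 11.9167) / (58.2110 + 19.2667) = 20.8647 / 77.4777 = 0.26930

0.27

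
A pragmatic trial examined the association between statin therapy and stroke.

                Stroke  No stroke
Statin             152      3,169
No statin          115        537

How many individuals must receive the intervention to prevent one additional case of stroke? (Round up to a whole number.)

Risk in treated group = 152/3321 = 0.04577; risk in control = 115/652 = 0.17638.
Absolute risk reduction = 0.17638 − 0.04577 = 0.13061
NNT = 1 / ARR = 1 / 0.13061 = 7.656 → round up → 8

8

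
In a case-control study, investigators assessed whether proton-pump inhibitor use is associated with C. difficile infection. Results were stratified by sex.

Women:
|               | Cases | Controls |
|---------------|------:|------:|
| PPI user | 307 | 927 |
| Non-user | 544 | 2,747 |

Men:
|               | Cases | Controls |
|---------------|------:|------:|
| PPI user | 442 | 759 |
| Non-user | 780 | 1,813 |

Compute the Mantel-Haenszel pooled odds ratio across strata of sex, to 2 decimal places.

OR_MH = Σ(aᵢdᵢ/nᵢ) / Σ(bᵢcᵢ/nᵢ), where nᵢ is the stratum total.
Stratum 1 (Women): n = 4525; a·d/n = 307·2747/4525 = 186.3710; b·c/n = 927·544/4525 = 111.4449
Stratum 2 (Men): n = 3794; a·d/n = 442·1813/3794 = 211.2140; b·c/n = 759·780/3794 = 156.0411
OR_MH = (186.3710 + 211.2140) / (111.4449 + 156.0411) = 397.5851 / 267.4860 = 1.48638

1.49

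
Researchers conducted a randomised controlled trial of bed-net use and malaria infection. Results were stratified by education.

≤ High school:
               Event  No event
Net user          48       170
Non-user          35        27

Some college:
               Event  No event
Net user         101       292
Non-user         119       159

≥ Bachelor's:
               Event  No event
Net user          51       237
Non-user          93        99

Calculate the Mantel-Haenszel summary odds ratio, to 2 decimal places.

OR_MH = Σ(aᵢdᵢ/nᵢ) / Σ(bᵢcᵢ/nᵢ), where nᵢ is the stratum total.
Stratum 1 (≤ High school): n = 280; a·d/n = 48·27/280 = 4.6286; b·c/n = 170·35/280 = 21.2500
Stratum 2 (Some college): n = 671; a·d/n = 101·159/671 = 23.9329; b·c/n = 292·119/671 = 51.7854
Stratum 3 (≥ Bachelor's): n = 480; a·d/n = 51·99/480 = 10.5188; b·c/n = 237·93/480 = 45.9188
OR_MH = (4.6286 + 23.9329 + 10.5188) / (21.2500 + 51.7854 + 45.9188) = 39.0803 / 118.9541 = 0.32853

0.33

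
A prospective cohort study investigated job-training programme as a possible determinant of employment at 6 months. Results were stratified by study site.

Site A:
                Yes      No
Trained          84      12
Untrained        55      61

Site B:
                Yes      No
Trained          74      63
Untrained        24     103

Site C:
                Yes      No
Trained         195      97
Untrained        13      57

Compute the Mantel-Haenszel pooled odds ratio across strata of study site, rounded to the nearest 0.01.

6.80

OR_MH = Σ(aᵢdᵢ/nᵢ) / Σ(bᵢcᵢ/nᵢ), where nᵢ is the stratum total.
Stratum 1 (Site A): n = 212; a·d/n = 84·61/212 = 24.1698; b·c/n = 12·55/212 = 3.1132
Stratum 2 (Site B): n = 264; a·d/n = 74·103/264 = 28.8712; b·c/n = 63·24/264 = 5.7273
Stratum 3 (Site C): n = 362; a·d/n = 195·57/362 = 30.7044; b·c/n = 97·13/362 = 3.4834
OR_MH = (24.1698 + 28.8712 + 30.7044) / (3.1132 + 5.7273 + 3.4834) = 83.7454 / 12.3239 = 6.79537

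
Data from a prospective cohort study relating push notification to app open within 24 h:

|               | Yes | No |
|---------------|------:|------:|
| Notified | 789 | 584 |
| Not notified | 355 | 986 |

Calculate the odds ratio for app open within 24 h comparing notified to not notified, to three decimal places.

3.752

Cells: a = 789, b = 584, c = 355, d = 986.
OR = (a·d)/(b·c) = (789 × 986) / (584 × 355) = 777954 / 207320 = 3.75243
The odds of app open within 24 h are about 3.75 times as high in the notified group.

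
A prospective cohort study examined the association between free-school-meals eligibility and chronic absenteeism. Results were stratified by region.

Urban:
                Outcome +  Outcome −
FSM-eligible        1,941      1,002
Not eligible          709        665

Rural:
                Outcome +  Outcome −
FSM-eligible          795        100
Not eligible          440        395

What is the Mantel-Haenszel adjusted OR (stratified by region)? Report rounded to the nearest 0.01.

2.53

OR_MH = Σ(aᵢdᵢ/nᵢ) / Σ(bᵢcᵢ/nᵢ), where nᵢ is the stratum total.
Stratum 1 (Urban): n = 4317; a·d/n = 1941·665/4317 = 298.9958; b·c/n = 1002·709/4317 = 164.5629
Stratum 2 (Rural): n = 1730; a·d/n = 795·395/1730 = 181.5173; b·c/n = 100·440/1730 = 25.4335
OR_MH = (298.9958 + 181.5173) / (164.5629 + 25.4335) = 480.5132 / 189.9964 = 2.52906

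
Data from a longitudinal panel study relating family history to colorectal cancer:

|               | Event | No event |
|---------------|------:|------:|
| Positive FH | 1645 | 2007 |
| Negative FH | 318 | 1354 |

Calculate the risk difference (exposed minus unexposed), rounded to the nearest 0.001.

0.260

Cells: a = 1645, b = 2007, c = 318, d = 1354.
Risk in exposed = 1645/3652 = 0.450438; risk in unexposed = 318/1672 = 0.190191.
Risk difference = 0.450438 − 0.190191 = 0.260247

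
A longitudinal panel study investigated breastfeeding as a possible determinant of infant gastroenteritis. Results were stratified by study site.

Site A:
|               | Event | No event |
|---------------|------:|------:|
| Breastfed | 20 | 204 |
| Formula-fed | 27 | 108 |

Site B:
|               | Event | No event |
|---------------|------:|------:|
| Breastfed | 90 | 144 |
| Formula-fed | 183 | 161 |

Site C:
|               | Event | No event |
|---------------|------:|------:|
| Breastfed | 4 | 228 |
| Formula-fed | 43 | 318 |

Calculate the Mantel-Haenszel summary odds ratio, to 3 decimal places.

0.429

OR_MH = Σ(aᵢdᵢ/nᵢ) / Σ(bᵢcᵢ/nᵢ), where nᵢ is the stratum total.
Stratum 1 (Site A): n = 359; a·d/n = 20·108/359 = 6.0167; b·c/n = 204·27/359 = 15.3426
Stratum 2 (Site B): n = 578; a·d/n = 90·161/578 = 25.0692; b·c/n = 144·183/578 = 45.5917
Stratum 3 (Site C): n = 593; a·d/n = 4·318/593 = 2.1450; b·c/n = 228·43/593 = 16.5329
OR_MH = (6.0167 + 25.0692 + 2.1450) / (15.3426 + 45.5917 + 16.5329) = 33.2309 / 77.4672 = 0.42897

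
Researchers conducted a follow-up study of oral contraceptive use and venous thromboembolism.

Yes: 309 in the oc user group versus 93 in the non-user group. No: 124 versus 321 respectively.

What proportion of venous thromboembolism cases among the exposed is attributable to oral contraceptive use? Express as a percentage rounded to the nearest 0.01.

From the description: a = 309, b = 124, c = 93, d = 321.
Risk in exposed = 309/433 = 0.71363; risk in unexposed = 93/414 = 0.22464.
RR = 0.71363/0.22464 = 3.17679
AR% = (RR − 1)/RR × 100 = (3.17679 − 1)/3.17679 × 100 = 68.5216%

68.52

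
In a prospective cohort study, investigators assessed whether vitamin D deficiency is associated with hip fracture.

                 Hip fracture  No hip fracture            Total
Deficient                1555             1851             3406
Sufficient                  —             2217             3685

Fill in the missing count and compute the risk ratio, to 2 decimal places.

The missing cell is in the unexposed row: 3685 − 2217 = 1468.
So a = 1555, b = 1851, c = 1468, d = 2217.
RR = [a/(a+b)] / [c/(c+d)] = (1555/3406) / (1468/3685) = 0.45655/0.39837 = 1.14603

1.15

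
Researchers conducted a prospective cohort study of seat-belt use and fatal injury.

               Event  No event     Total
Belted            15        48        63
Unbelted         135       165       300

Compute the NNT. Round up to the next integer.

Risk in treated group = 15/63 = 0.23810; risk in control = 135/300 = 0.45000.
Absolute risk reduction = 0.45000 − 0.23810 = 0.21190
NNT = 1 / ARR = 1 / 0.21190 = 4.719 → round up → 5

5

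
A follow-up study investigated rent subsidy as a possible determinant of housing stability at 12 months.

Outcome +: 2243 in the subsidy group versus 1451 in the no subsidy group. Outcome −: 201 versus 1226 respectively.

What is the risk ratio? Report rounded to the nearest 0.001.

1.693

From the description: a = 2243, b = 201, c = 1451, d = 1226.
Risk in exposed = 2243/2444 = 0.91776; risk in unexposed = 1451/2677 = 0.54202.
RR = 0.91776 / 0.54202 = 1.69320
The risk among the exposed is 1.69 times that among the unexposed.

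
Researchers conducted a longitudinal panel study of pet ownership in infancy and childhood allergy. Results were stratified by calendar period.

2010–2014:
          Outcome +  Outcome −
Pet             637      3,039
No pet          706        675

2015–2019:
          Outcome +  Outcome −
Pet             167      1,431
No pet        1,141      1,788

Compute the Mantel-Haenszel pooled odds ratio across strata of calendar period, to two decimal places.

0.19

OR_MH = Σ(aᵢdᵢ/nᵢ) / Σ(bᵢcᵢ/nᵢ), where nᵢ is the stratum total.
Stratum 1 (2010–2014): n = 5057; a·d/n = 637·675/5057 = 85.0257; b·c/n = 3039·706/5057 = 424.2701
Stratum 2 (2015–2019): n = 4527; a·d/n = 167·1788/4527 = 65.9589; b·c/n = 1431·1141/4527 = 360.6740
OR_MH = (85.0257 + 65.9589) / (424.2701 + 360.6740) = 150.9846 / 784.9441 = 0.19235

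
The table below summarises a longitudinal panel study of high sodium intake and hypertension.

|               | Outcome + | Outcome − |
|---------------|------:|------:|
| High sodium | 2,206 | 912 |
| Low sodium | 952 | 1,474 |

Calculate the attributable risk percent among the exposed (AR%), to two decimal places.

44.54

Cells: a = 2206, b = 912, c = 952, d = 1474.
Risk in exposed = 2206/3118 = 0.70750; risk in unexposed = 952/2426 = 0.39242.
RR = 0.70750/0.39242 = 1.80295
AR% = (RR − 1)/RR × 100 = (1.80295 − 1)/1.80295 × 100 = 44.5353%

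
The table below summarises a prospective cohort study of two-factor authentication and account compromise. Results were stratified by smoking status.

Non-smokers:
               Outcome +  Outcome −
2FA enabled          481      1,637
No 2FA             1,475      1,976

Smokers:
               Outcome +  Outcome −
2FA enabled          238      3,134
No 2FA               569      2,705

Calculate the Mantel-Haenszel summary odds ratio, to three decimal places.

OR_MH = Σ(aᵢdᵢ/nᵢ) / Σ(bᵢcᵢ/nᵢ), where nᵢ is the stratum total.
Stratum 1 (Non-smokers): n = 5569; a·d/n = 481·1976/5569 = 170.6691; b·c/n = 1637·1475/5569 = 433.5743
Stratum 2 (Smokers): n = 6646; a·d/n = 238·2705/6646 = 96.8688; b·c/n = 3134·569/6646 = 268.3187
OR_MH = (170.6691 + 96.8688) / (433.5743 + 268.3187) = 267.5379 / 701.8929 = 0.38117

0.381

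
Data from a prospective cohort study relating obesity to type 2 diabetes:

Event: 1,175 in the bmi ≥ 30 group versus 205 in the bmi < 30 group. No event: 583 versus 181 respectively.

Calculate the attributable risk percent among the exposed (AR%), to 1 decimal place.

From the description: a = 1175, b = 583, c = 205, d = 181.
Risk in exposed = 1175/1758 = 0.66837; risk in unexposed = 205/386 = 0.53109.
RR = 0.66837/0.53109 = 1.25850
AR% = (RR − 1)/RR × 100 = (1.25850 − 1)/1.25850 × 100 = 20.5402%

20.5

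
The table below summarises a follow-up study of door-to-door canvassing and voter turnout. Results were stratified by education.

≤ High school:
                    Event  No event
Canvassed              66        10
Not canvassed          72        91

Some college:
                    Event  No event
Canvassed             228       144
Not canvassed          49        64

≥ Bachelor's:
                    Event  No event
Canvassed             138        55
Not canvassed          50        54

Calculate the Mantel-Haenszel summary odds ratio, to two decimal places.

OR_MH = Σ(aᵢdᵢ/nᵢ) / Σ(bᵢcᵢ/nᵢ), where nᵢ is the stratum total.
Stratum 1 (≤ High school): n = 239; a·d/n = 66·91/239 = 25.1297; b·c/n = 10·72/239 = 3.0126
Stratum 2 (Some college): n = 485; a·d/n = 228·64/485 = 30.0866; b·c/n = 144·49/485 = 14.5485
Stratum 3 (≥ Bachelor's): n = 297; a·d/n = 138·54/297 = 25.0909; b·c/n = 55·50/297 = 9.2593
OR_MH = (25.1297 + 30.0866 + 25.0909) / (3.0126 + 14.5485 + 9.2593) = 80.3072 / 26.8203 = 2.99427

2.99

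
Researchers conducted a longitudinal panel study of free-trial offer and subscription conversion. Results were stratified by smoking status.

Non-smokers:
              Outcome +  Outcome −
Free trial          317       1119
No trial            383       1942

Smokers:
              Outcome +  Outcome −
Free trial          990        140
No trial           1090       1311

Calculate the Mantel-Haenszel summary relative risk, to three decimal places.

RR_MH = Σ(aᵢ·n₀ᵢ/nᵢ) / Σ(cᵢ·n₁ᵢ/nᵢ), with n₁ᵢ = aᵢ+bᵢ (exposed), n₀ᵢ = cᵢ+dᵢ (unexposed), nᵢ = n₁ᵢ+n₀ᵢ.
Stratum 1 (Non-smokers): n₁ = 1436, n₀ = 2325, n = 3761; a·n₀/n = 317·2325/3761 = 195.9652; c·n₁/n = 383·1436/3761 = 146.2345
Stratum 2 (Smokers): n₁ = 1130, n₀ = 2401, n = 3531; a·n₀/n = 990·2401/3531 = 673.1776; c·n₁/n = 1090·1130/3531 = 348.8247
RR_MH = (195.9652 + 673.1776) / (146.2345 + 348.8247) = 869.1427 / 495.0592 = 1.75563

1.756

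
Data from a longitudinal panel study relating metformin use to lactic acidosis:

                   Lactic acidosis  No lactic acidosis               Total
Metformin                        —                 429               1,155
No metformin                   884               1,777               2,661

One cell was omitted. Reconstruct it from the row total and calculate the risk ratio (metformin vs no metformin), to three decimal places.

The missing cell is in the exposed row: 1155 − 429 = 726.
So a = 726, b = 429, c = 884, d = 1777.
RR = [a/(a+b)] / [c/(c+d)] = (726/1155) / (884/2661) = 0.62857/0.33221 = 1.89211

1.892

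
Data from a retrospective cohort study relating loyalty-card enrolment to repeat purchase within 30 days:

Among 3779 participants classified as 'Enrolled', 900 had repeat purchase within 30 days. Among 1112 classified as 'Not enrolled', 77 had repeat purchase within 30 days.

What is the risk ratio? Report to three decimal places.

3.439

From the description: a = 900, b = 2879, c = 77, d = 1035.
Risk in exposed = 900/3779 = 0.23816; risk in unexposed = 77/1112 = 0.06924.
RR = 0.23816 / 0.06924 = 3.43938
The risk among the exposed is 3.44 times that among the unexposed.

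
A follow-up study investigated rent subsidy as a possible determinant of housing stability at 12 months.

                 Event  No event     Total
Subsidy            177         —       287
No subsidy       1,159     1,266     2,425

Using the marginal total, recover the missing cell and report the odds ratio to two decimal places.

The missing cell is in the exposed row: 287 − 177 = 110.
So a = 177, b = 110, c = 1159, d = 1266.
OR = (a·d)/(b·c) = (177 × 1266) / (110 × 1159) = 224082 / 127490 = 1.75764

1.76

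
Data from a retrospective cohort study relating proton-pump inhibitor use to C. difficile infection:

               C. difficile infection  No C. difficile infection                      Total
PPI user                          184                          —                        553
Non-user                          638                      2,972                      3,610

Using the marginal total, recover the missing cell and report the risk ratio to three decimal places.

1.883

The missing cell is in the exposed row: 553 − 184 = 369.
So a = 184, b = 369, c = 638, d = 2972.
RR = [a/(a+b)] / [c/(c+d)] = (184/553) / (638/3610) = 0.33273/0.17673 = 1.88269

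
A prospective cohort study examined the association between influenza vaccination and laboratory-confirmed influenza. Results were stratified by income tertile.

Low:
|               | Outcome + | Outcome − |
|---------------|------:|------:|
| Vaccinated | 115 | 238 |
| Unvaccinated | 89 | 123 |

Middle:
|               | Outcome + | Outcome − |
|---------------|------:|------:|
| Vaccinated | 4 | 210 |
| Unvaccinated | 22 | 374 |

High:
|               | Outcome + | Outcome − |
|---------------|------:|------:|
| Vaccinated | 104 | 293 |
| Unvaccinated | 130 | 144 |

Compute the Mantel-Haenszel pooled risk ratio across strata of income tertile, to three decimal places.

RR_MH = Σ(aᵢ·n₀ᵢ/nᵢ) / Σ(cᵢ·n₁ᵢ/nᵢ), with n₁ᵢ = aᵢ+bᵢ (exposed), n₀ᵢ = cᵢ+dᵢ (unexposed), nᵢ = n₁ᵢ+n₀ᵢ.
Stratum 1 (Low): n₁ = 353, n₀ = 212, n = 565; a·n₀/n = 115·212/565 = 43.1504; c·n₁/n = 89·353/565 = 55.6053
Stratum 2 (Middle): n₁ = 214, n₀ = 396, n = 610; a·n₀/n = 4·396/610 = 2.5967; c·n₁/n = 22·214/610 = 7.7180
Stratum 3 (High): n₁ = 397, n₀ = 274, n = 671; a·n₀/n = 104·274/671 = 42.4680; c·n₁/n = 130·397/671 = 76.9151
RR_MH = (43.1504 + 2.5967 + 42.4680) / (55.6053 + 7.7180 + 76.9151) = 88.2151 / 140.2384 = 0.62904

0.629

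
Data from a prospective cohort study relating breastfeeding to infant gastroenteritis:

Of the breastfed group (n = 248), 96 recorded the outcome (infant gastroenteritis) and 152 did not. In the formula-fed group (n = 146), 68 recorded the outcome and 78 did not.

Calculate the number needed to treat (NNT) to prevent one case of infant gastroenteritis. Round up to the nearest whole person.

13

Risk in treated group = 96/248 = 0.38710; risk in control = 68/146 = 0.46575.
Absolute risk reduction = 0.46575 − 0.38710 = 0.07866
NNT = 1 / ARR = 1 / 0.07866 = 12.713 → round up → 13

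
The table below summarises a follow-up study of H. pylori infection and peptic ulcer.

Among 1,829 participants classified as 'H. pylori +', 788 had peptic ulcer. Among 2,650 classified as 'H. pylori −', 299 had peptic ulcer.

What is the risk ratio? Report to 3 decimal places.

From the description: a = 788, b = 1041, c = 299, d = 2351.
Risk in exposed = 788/1829 = 0.43084; risk in unexposed = 299/2650 = 0.11283.
RR = 0.43084 / 0.11283 = 3.81845
The risk among the exposed is 3.82 times that among the unexposed.

3.818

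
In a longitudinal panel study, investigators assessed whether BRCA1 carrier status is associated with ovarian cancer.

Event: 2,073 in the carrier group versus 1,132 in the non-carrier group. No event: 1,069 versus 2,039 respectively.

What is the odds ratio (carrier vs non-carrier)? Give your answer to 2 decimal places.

3.49

From the description: a = 2073, b = 1069, c = 1132, d = 2039.
OR = (a·d)/(b·c) = (2073 × 2039) / (1069 × 1132) = 4226847 / 1210108 = 3.49295
The odds of ovarian cancer are about 3.49 times as high in the carrier group.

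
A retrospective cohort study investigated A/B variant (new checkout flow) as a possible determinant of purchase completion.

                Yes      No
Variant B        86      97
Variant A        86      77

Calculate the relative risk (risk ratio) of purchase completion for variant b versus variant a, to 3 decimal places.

0.891

Cells: a = 86, b = 97, c = 86, d = 77.
Risk in exposed = 86/183 = 0.46995; risk in unexposed = 86/163 = 0.52761.
RR = 0.46995 / 0.52761 = 0.89071
The risk is 11% lower among the exposed than among the unexposed.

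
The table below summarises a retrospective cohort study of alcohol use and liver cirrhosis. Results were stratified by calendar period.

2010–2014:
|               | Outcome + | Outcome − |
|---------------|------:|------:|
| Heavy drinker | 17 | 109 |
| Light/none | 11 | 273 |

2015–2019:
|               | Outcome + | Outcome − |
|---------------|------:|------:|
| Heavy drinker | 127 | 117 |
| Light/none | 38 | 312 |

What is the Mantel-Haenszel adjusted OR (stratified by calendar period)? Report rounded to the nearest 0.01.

OR_MH = Σ(aᵢdᵢ/nᵢ) / Σ(bᵢcᵢ/nᵢ), where nᵢ is the stratum total.
Stratum 1 (2010–2014): n = 410; a·d/n = 17·273/410 = 11.3195; b·c/n = 109·11/410 = 2.9244
Stratum 2 (2015–2019): n = 594; a·d/n = 127·312/594 = 66.7071; b·c/n = 117·38/594 = 7.4848
OR_MH = (11.3195 + 66.7071) / (2.9244 + 7.4848) = 78.0266 / 10.4092 = 7.49590

7.50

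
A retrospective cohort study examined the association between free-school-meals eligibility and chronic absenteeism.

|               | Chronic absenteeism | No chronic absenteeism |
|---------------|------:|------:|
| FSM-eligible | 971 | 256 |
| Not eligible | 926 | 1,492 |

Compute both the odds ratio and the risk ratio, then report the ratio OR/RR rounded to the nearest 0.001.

Cells: a = 971, b = 256, c = 926, d = 1492.
OR = (971·1492)/(256·926) = 1448732/237056 = 6.11135
Risk in exposed = 971/1227 = 0.79136; risk in unexposed = 926/2418 = 0.38296; RR = 2.06643
OR/RR = 6.11135 / 2.06643 = 2.95745
The outcome is not rare, so the OR lies further from 1 than the RR.

2.957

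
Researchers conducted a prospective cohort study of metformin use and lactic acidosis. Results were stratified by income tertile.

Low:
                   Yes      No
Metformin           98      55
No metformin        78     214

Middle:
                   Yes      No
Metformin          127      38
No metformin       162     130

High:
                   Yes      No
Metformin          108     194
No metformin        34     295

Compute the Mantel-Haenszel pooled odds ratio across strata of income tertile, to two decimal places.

OR_MH = Σ(aᵢdᵢ/nᵢ) / Σ(bᵢcᵢ/nᵢ), where nᵢ is the stratum total.
Stratum 1 (Low): n = 445; a·d/n = 98·214/445 = 47.1281; b·c/n = 55·78/445 = 9.6404
Stratum 2 (Middle): n = 457; a·d/n = 127·130/457 = 36.1269; b·c/n = 38·162/457 = 13.4705
Stratum 3 (High): n = 631; a·d/n = 108·295/631 = 50.4913; b·c/n = 194·34/631 = 10.4532
OR_MH = (47.1281 + 36.1269 + 50.4913) / (9.6404 + 13.4705 + 10.4532) = 133.7463 / 33.5642 = 3.98480

3.98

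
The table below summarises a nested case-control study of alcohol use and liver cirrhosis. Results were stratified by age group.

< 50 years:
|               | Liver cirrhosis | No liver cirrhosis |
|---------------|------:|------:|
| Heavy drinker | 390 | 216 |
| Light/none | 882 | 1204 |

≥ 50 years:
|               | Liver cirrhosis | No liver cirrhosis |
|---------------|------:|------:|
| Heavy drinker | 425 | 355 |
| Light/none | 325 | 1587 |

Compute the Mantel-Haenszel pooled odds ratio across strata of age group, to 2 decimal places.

3.74

OR_MH = Σ(aᵢdᵢ/nᵢ) / Σ(bᵢcᵢ/nᵢ), where nᵢ is the stratum total.
Stratum 1 (< 50 years): n = 2692; a·d/n = 390·1204/2692 = 174.4279; b·c/n = 216·882/2692 = 70.7697
Stratum 2 (≥ 50 years): n = 2692; a·d/n = 425·1587/2692 = 250.5479; b·c/n = 355·325/2692 = 42.8585
OR_MH = (174.4279 + 250.5479) / (70.7697 + 42.8585) = 424.9759 / 113.6282 = 3.74006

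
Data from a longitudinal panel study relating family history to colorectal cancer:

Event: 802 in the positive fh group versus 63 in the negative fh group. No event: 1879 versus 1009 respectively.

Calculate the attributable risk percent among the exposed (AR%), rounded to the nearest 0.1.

80.4

From the description: a = 802, b = 1879, c = 63, d = 1009.
Risk in exposed = 802/2681 = 0.29914; risk in unexposed = 63/1072 = 0.05877.
RR = 0.29914/0.05877 = 5.09016
AR% = (RR − 1)/RR × 100 = (5.09016 − 1)/5.09016 × 100 = 80.3543%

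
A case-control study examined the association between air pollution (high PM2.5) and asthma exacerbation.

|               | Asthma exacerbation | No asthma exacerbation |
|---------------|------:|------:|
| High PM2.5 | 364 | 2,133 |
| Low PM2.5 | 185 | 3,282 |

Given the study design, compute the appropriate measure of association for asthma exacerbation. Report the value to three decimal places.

Cells: a = 364, b = 2133, c = 185, d = 3282.
This is a case-control study: participants were sampled on outcome status, so risks in the source population cannot be estimated directly — relative risk is not valid here. The odds ratio is the appropriate measure.
OR = (a·d)/(b·c) = (364 × 3282) / (2133 × 185) = 1194648 / 394605 = 3.02745

3.027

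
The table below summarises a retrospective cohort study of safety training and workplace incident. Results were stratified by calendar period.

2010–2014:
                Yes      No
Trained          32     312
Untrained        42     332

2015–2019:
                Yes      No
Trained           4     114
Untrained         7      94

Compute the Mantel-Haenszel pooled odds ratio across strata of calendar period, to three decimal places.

0.754

OR_MH = Σ(aᵢdᵢ/nᵢ) / Σ(bᵢcᵢ/nᵢ), where nᵢ is the stratum total.
Stratum 1 (2010–2014): n = 718; a·d/n = 32·332/718 = 14.7967; b·c/n = 312·42/718 = 18.2507
Stratum 2 (2015–2019): n = 219; a·d/n = 4·94/219 = 1.7169; b·c/n = 114·7/219 = 3.6438
OR_MH = (14.7967 + 1.7169) / (18.2507 + 3.6438) = 16.5136 / 21.8945 = 0.75423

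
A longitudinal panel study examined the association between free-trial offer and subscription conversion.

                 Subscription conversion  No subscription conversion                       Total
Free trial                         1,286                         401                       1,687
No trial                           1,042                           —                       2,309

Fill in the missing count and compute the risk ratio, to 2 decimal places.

1.69

The missing cell is in the unexposed row: 2309 − 1042 = 1267.
So a = 1286, b = 401, c = 1042, d = 1267.
RR = [a/(a+b)] / [c/(c+d)] = (1286/1687) / (1042/2309) = 0.76230/0.45128 = 1.68920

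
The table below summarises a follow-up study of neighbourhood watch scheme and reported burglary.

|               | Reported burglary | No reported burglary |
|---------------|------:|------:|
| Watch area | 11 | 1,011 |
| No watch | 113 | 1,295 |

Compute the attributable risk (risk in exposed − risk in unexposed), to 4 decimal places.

-0.0695

Cells: a = 11, b = 1011, c = 113, d = 1295.
Risk in exposed = 11/1022 = 0.010763; risk in unexposed = 113/1408 = 0.080256.
Risk difference = 0.010763 − 0.080256 = -0.069492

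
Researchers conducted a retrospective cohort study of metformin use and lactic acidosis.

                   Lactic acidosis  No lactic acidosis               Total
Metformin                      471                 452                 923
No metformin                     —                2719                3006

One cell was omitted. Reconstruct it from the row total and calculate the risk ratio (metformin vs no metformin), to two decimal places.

The missing cell is in the unexposed row: 3006 − 2719 = 287.
So a = 471, b = 452, c = 287, d = 2719.
RR = [a/(a+b)] / [c/(c+d)] = (471/923) / (287/3006) = 0.51029/0.09548 = 5.34474

5.34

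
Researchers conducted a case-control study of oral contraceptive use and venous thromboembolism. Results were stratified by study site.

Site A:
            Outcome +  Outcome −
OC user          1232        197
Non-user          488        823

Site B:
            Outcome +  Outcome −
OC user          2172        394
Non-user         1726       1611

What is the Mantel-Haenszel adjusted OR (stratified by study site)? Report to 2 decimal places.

6.41

OR_MH = Σ(aᵢdᵢ/nᵢ) / Σ(bᵢcᵢ/nᵢ), where nᵢ is the stratum total.
Stratum 1 (Site A): n = 2740; a·d/n = 1232·823/2740 = 370.0496; b·c/n = 197·488/2740 = 35.0861
Stratum 2 (Site B): n = 5903; a·d/n = 2172·1611/5903 = 592.7650; b·c/n = 394·1726/5903 = 115.2031
OR_MH = (370.0496 + 592.7650) / (35.0861 + 115.2031) = 962.8147 / 150.2892 = 6.40641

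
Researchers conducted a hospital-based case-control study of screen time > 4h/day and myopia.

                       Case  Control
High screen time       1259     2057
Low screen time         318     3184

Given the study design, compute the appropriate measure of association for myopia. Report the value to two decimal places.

Cells: a = 1259, b = 2057, c = 318, d = 3184.
This is a hospital-based case-control study: participants were sampled on outcome status, so risks in the source population cannot be estimated directly — relative risk is not valid here. The odds ratio is the appropriate measure.
OR = (a·d)/(b·c) = (1259 × 3184) / (2057 × 318) = 4008656 / 654126 = 6.12826

6.13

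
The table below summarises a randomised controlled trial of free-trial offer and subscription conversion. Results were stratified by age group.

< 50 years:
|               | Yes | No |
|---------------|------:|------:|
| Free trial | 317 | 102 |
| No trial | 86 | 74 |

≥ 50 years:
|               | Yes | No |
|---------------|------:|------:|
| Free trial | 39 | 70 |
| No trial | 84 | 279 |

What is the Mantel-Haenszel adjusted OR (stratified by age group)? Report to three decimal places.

OR_MH = Σ(aᵢdᵢ/nᵢ) / Σ(bᵢcᵢ/nᵢ), where nᵢ is the stratum total.
Stratum 1 (< 50 years): n = 579; a·d/n = 317·74/579 = 40.5147; b·c/n = 102·86/579 = 15.1503
Stratum 2 (≥ 50 years): n = 472; a·d/n = 39·279/472 = 23.0530; b·c/n = 70·84/472 = 12.4576
OR_MH = (40.5147 + 23.0530) / (15.1503 + 12.4576) = 63.5676 / 27.6079 = 2.30252

2.303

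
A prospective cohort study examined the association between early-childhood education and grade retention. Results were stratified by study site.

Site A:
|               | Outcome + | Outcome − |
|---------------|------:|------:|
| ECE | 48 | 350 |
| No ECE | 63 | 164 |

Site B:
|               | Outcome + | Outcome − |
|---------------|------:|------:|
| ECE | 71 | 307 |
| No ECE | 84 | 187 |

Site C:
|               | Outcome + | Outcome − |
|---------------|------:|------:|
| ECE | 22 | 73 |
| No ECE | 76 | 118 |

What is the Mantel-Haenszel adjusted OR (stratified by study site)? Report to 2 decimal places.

0.45

OR_MH = Σ(aᵢdᵢ/nᵢ) / Σ(bᵢcᵢ/nᵢ), where nᵢ is the stratum total.
Stratum 1 (Site A): n = 625; a·d/n = 48·164/625 = 12.5952; b·c/n = 350·63/625 = 35.2800
Stratum 2 (Site B): n = 649; a·d/n = 71·187/649 = 20.4576; b·c/n = 307·84/649 = 39.7350
Stratum 3 (Site C): n = 289; a·d/n = 22·118/289 = 8.9827; b·c/n = 73·76/289 = 19.1972
OR_MH = (12.5952 + 20.4576 + 8.9827) / (35.2800 + 39.7350 + 19.1972) = 42.0355 / 94.2122 = 0.44618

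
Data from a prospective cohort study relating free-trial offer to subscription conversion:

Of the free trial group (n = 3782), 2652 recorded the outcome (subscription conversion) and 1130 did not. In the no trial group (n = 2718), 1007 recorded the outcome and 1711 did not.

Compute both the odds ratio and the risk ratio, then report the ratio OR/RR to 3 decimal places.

2.107

From the description: a = 2652, b = 1130, c = 1007, d = 1711.
OR = (2652·1711)/(1130·1007) = 4537572/1137910 = 3.98764
Risk in exposed = 2652/3782 = 0.70122; risk in unexposed = 1007/2718 = 0.37049; RR = 1.89266
OR/RR = 3.98764 / 1.89266 = 2.10690
The outcome is not rare, so the OR lies further from 1 than the RR.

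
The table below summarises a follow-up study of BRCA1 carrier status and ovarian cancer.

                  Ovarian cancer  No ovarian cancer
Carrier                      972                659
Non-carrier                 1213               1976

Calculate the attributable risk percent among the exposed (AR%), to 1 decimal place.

36.2

Cells: a = 972, b = 659, c = 1213, d = 1976.
Risk in exposed = 972/1631 = 0.59595; risk in unexposed = 1213/3189 = 0.38037.
RR = 0.59595/0.38037 = 1.56677
AR% = (RR − 1)/RR × 100 = (1.56677 − 1)/1.56677 × 100 = 36.1745%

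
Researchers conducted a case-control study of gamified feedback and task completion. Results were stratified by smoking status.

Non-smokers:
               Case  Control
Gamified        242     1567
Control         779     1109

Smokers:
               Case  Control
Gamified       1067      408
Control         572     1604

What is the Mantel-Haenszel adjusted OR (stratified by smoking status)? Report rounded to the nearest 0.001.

1.374

OR_MH = Σ(aᵢdᵢ/nᵢ) / Σ(bᵢcᵢ/nᵢ), where nᵢ is the stratum total.
Stratum 1 (Non-smokers): n = 3697; a·d/n = 242·1109/3697 = 72.5935; b·c/n = 1567·779/3697 = 330.1847
Stratum 2 (Smokers): n = 3651; a·d/n = 1067·1604/3651 = 468.7669; b·c/n = 408·572/3651 = 63.9211
OR_MH = (72.5935 + 468.7669) / (330.1847 + 63.9211) = 541.3604 / 394.1059 = 1.37364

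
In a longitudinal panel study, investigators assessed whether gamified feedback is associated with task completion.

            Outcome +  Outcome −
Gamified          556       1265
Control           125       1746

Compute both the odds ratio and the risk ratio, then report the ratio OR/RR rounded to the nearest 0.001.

1.343

Cells: a = 556, b = 1265, c = 125, d = 1746.
OR = (556·1746)/(1265·125) = 970776/158125 = 6.13929
Risk in exposed = 556/1821 = 0.30533; risk in unexposed = 125/1871 = 0.06681; RR = 4.57013
OR/RR = 6.13929 / 4.57013 = 1.34335
The outcome is not rare, so the OR lies further from 1 than the RR.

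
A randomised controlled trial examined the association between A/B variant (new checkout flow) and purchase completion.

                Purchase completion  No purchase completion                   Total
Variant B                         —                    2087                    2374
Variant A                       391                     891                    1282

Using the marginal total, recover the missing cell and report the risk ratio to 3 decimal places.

The missing cell is in the exposed row: 2374 − 2087 = 287.
So a = 287, b = 2087, c = 391, d = 891.
RR = [a/(a+b)] / [c/(c+d)] = (287/2374) / (391/1282) = 0.12089/0.30499 = 0.39638

0.396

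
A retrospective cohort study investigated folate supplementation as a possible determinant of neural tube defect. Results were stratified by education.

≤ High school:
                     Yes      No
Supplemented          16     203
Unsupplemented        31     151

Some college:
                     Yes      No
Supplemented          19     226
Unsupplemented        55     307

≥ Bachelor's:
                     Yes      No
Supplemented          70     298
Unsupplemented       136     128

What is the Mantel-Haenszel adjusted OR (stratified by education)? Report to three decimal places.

0.297

OR_MH = Σ(aᵢdᵢ/nᵢ) / Σ(bᵢcᵢ/nᵢ), where nᵢ is the stratum total.
Stratum 1 (≤ High school): n = 401; a·d/n = 16·151/401 = 6.0249; b·c/n = 203·31/401 = 15.6933
Stratum 2 (Some college): n = 607; a·d/n = 19·307/607 = 9.6096; b·c/n = 226·55/607 = 20.4778
Stratum 3 (≥ Bachelor's): n = 632; a·d/n = 70·128/632 = 14.1772; b·c/n = 298·136/632 = 64.1266
OR_MH = (6.0249 + 9.6096 + 14.1772) / (15.6933 + 20.4778 + 64.1266) = 29.8117 / 100.2976 = 0.29723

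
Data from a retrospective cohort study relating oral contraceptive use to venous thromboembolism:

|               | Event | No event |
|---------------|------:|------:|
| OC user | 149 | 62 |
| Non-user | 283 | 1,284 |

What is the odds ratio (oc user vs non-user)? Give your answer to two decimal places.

10.90

Cells: a = 149, b = 62, c = 283, d = 1284.
OR = (a·d)/(b·c) = (149 × 1284) / (62 × 283) = 191316 / 17546 = 10.90368
The odds of venous thromboembolism are about 10.90 times as high in the oc user group.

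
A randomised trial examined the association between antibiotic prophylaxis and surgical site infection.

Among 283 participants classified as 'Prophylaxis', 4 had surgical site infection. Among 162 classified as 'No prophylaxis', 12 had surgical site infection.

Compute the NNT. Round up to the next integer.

Risk in treated group = 4/283 = 0.01413; risk in control = 12/162 = 0.07407.
Absolute risk reduction = 0.07407 − 0.01413 = 0.05994
NNT = 1 / ARR = 1 / 0.05994 = 16.683 → round up → 17

17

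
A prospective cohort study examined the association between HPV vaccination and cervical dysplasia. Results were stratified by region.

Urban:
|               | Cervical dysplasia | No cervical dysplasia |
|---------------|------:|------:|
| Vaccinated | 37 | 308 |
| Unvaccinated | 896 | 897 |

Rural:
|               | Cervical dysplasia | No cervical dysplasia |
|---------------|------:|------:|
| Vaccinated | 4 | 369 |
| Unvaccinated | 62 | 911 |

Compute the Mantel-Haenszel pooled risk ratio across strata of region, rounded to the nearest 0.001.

0.210

RR_MH = Σ(aᵢ·n₀ᵢ/nᵢ) / Σ(cᵢ·n₁ᵢ/nᵢ), with n₁ᵢ = aᵢ+bᵢ (exposed), n₀ᵢ = cᵢ+dᵢ (unexposed), nᵢ = n₁ᵢ+n₀ᵢ.
Stratum 1 (Urban): n₁ = 345, n₀ = 1793, n = 2138; a·n₀/n = 37·1793/2138 = 31.0295; c·n₁/n = 896·345/2138 = 144.5837
Stratum 2 (Rural): n₁ = 373, n₀ = 973, n = 1346; a·n₀/n = 4·973/1346 = 2.8915; c·n₁/n = 62·373/1346 = 17.1813
RR_MH = (31.0295 + 2.8915) / (144.5837 + 17.1813) = 33.9210 / 161.7650 = 0.20969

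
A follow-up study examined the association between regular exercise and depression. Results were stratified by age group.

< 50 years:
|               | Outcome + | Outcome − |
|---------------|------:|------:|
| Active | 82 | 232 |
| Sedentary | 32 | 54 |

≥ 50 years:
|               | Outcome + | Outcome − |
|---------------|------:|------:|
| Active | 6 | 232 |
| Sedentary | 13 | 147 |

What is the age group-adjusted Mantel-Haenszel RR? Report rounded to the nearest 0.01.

RR_MH = Σ(aᵢ·n₀ᵢ/nᵢ) / Σ(cᵢ·n₁ᵢ/nᵢ), with n₁ᵢ = aᵢ+bᵢ (exposed), n₀ᵢ = cᵢ+dᵢ (unexposed), nᵢ = n₁ᵢ+n₀ᵢ.
Stratum 1 (< 50 years): n₁ = 314, n₀ = 86, n = 400; a·n₀/n = 82·86/400 = 17.6300; c·n₁/n = 32·314/400 = 25.1200
Stratum 2 (≥ 50 years): n₁ = 238, n₀ = 160, n = 398; a·n₀/n = 6·160/398 = 2.4121; c·n₁/n = 13·238/398 = 7.7739
RR_MH = (17.6300 + 2.4121) / (25.1200 + 7.7739) = 20.0421 / 32.8939 = 0.60929

0.61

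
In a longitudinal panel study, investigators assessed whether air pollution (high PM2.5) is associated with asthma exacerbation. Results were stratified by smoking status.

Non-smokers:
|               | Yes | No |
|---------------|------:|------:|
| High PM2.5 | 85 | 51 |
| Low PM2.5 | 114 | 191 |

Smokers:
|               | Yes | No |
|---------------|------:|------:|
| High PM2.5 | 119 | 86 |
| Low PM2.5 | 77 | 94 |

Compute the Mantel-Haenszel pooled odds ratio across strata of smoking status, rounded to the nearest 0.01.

2.16

OR_MH = Σ(aᵢdᵢ/nᵢ) / Σ(bᵢcᵢ/nᵢ), where nᵢ is the stratum total.
Stratum 1 (Non-smokers): n = 441; a·d/n = 85·191/441 = 36.8141; b·c/n = 51·114/441 = 13.1837
Stratum 2 (Smokers): n = 376; a·d/n = 119·94/376 = 29.7500; b·c/n = 86·77/376 = 17.6117
OR_MH = (36.8141 + 29.7500) / (13.1837 + 17.6117) = 66.5641 / 30.7954 = 2.16150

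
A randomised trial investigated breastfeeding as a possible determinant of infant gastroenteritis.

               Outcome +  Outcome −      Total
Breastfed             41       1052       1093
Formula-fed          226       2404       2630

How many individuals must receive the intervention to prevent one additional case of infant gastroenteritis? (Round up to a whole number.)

21

Risk in treated group = 41/1093 = 0.03751; risk in control = 226/2630 = 0.08593.
Absolute risk reduction = 0.08593 − 0.03751 = 0.04842
NNT = 1 / ARR = 1 / 0.04842 = 20.653 → round up → 21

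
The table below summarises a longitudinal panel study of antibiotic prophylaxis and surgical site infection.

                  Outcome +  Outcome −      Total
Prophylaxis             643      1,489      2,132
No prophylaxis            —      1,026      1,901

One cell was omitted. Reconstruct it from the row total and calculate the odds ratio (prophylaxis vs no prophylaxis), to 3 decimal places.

0.506

The missing cell is in the unexposed row: 1901 − 1026 = 875.
So a = 643, b = 1489, c = 875, d = 1026.
OR = (a·d)/(b·c) = (643 × 1026) / (1489 × 875) = 659718 / 1302875 = 0.50636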